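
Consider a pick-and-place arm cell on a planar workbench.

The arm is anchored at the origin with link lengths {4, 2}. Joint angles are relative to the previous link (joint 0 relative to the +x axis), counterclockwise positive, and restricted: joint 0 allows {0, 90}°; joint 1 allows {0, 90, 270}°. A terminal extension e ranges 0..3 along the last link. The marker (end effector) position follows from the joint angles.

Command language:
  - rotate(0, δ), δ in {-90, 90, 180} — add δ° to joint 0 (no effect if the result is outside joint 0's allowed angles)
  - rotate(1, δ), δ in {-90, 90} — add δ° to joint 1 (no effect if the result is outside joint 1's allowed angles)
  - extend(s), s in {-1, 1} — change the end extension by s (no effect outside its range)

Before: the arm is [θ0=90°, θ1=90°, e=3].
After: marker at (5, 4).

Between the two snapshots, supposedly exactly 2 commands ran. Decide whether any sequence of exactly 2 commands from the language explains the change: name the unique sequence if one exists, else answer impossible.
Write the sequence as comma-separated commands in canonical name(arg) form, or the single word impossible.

initial: [θ0=90°, θ1=90°, e=3]
1. rotate(1, -90) → [θ0=90°, θ1=0°, e=3]
2. rotate(1, -90) → [θ0=90°, θ1=270°, e=3]
no other 2-command option fits: unique.

rotate(1, -90), rotate(1, -90)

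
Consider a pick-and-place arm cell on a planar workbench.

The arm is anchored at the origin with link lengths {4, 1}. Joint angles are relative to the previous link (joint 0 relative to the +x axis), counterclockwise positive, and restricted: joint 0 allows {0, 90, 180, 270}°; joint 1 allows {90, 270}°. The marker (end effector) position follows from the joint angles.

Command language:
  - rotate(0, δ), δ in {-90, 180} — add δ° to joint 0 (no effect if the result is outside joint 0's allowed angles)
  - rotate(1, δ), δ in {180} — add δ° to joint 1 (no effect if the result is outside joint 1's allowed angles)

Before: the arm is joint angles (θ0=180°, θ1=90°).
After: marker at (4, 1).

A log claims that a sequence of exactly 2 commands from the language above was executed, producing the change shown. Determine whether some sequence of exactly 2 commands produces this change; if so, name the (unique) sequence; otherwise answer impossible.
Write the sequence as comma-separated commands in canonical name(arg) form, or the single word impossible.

rotate(0, -90), rotate(0, -90)

begin: joint angles (θ0=180°, θ1=90°)
[1] after rotate(0, -90): joint angles (θ0=90°, θ1=90°)
[2] after rotate(0, -90): joint angles (θ0=0°, θ1=90°)
no rival 2-sequence matches.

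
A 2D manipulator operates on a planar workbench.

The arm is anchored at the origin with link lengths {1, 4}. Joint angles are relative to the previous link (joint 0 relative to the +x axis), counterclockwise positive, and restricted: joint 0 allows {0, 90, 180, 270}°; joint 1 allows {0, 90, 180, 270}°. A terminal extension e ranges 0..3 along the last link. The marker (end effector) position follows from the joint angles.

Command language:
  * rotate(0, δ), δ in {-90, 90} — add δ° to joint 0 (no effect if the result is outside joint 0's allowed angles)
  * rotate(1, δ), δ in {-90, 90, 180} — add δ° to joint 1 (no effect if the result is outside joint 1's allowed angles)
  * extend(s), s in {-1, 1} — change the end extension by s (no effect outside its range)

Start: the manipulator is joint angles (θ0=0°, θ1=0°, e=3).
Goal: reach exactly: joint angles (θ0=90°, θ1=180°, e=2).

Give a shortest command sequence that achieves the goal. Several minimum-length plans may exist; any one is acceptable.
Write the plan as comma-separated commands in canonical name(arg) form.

rotate(1, 180), rotate(0, 90), extend(-1)

begin: joint angles (θ0=0°, θ1=0°, e=3)
[1] after rotate(1, 180): joint angles (θ0=0°, θ1=180°, e=3)
[2] after rotate(0, 90): joint angles (θ0=90°, θ1=180°, e=3)
[3] after extend(-1): joint angles (θ0=90°, θ1=180°, e=2)
nothing shorter than 3 reaches the goal.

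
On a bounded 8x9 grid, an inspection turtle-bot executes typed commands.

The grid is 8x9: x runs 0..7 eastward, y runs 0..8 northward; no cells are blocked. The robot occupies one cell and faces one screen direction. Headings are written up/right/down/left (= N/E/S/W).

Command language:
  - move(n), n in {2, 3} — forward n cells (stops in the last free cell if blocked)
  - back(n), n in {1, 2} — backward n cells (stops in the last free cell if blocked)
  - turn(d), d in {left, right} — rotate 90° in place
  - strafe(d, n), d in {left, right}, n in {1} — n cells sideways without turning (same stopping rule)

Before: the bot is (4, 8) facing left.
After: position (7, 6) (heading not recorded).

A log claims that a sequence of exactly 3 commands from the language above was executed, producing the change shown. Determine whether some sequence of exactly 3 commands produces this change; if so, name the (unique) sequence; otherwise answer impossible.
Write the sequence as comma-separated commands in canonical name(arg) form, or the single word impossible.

impossible

checked all 3-command options: none fits.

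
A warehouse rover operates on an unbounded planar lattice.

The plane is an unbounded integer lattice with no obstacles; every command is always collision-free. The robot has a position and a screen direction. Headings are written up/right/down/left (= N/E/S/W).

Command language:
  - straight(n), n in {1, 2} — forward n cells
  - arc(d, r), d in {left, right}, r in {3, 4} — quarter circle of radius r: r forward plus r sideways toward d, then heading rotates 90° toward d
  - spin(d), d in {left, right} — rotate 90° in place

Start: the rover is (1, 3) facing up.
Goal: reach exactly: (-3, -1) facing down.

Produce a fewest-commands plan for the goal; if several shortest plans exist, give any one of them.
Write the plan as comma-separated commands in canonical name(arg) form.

spin(left), arc(left, 4)

initial: (1, 3) facing up
step 1 (spin(left)): (1, 3) facing left
step 2 (arc(left, 4)): (-3, -1) facing down
nothing shorter than 2 reaches the goal.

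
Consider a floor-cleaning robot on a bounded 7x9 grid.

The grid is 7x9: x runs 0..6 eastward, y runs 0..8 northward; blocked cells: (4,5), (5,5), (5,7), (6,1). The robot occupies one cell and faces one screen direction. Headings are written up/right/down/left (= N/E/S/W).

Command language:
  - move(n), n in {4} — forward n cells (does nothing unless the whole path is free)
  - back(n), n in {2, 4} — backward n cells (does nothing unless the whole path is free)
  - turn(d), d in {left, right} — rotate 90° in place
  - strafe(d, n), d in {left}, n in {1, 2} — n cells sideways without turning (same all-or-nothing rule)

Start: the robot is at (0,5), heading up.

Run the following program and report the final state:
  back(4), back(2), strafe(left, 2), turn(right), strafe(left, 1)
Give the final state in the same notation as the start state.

at (0,2), heading right

from: at (0,5), heading up
step 1 (back(4)): at (0,1), heading up
step 2 (back(2)): at (0,1), heading up
step 3 (strafe(left, 2)): at (0,1), heading up
step 4 (turn(right)): at (0,1), heading right
step 5 (strafe(left, 1)): at (0,2), heading right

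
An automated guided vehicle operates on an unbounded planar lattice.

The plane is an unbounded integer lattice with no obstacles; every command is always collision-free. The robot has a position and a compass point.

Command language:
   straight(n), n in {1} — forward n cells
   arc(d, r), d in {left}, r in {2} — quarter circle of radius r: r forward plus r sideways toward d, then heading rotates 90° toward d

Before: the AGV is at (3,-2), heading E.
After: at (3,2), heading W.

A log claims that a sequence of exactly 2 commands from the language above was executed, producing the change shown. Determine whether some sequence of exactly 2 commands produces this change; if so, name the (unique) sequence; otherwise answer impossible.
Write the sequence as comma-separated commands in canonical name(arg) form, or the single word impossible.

key: cell and facing (now W) both changed — the 2 commands mix motion and turning
begin: at (3,-2), heading E
t=1 arc(left, 2) ⇒ at (5,0), heading N
t=2 arc(left, 2) ⇒ at (3,2), heading W
uniquely the one of 4 2-step routes that fits.

arc(left, 2), arc(left, 2)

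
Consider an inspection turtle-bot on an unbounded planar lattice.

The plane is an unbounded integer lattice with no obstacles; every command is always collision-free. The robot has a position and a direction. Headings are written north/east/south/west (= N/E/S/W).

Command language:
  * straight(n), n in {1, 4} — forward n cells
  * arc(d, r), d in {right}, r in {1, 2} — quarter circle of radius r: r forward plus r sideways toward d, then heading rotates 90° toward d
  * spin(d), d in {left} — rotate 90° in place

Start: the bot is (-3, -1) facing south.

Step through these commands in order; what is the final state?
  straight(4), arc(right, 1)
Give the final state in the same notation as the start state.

(-4, -6) facing west

initial: (-3, -1) facing south
[1] after straight(4): (-3, -5) facing south
[2] after arc(right, 1): (-4, -6) facing west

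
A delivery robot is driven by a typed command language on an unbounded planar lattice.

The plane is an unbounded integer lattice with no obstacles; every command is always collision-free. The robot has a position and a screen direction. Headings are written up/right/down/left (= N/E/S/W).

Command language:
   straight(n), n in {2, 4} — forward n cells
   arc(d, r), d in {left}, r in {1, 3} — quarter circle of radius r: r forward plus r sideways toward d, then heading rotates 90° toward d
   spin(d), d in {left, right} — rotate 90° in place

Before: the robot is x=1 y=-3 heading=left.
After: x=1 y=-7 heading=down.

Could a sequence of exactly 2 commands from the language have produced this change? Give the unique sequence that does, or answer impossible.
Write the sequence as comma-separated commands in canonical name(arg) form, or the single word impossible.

spin(left), straight(4)

key: running straight(4) before spin(left) would end elsewhere — order is forced
begin: x=1 y=-3 heading=left
1. spin(left) → x=1 y=-3 heading=down
2. straight(4) → x=1 y=-7 heading=down
all 36 alternatives checked — unique.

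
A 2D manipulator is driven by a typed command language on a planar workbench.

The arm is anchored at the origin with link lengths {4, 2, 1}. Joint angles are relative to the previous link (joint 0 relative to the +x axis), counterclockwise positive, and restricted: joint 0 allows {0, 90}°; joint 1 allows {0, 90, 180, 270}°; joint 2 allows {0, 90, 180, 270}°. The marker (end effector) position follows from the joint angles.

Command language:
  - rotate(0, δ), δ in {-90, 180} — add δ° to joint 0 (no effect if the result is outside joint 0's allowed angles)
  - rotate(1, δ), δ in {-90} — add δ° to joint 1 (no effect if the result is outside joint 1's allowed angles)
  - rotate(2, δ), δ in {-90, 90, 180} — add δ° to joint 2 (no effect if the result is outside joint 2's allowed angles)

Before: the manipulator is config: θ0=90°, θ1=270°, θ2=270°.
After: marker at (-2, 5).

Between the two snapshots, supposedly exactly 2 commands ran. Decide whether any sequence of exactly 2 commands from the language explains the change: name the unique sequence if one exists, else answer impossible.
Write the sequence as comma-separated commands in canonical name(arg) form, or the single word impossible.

initial: config: θ0=90°, θ1=270°, θ2=270°
step 1 (rotate(1, -90)): config: θ0=90°, θ1=180°, θ2=270°
step 2 (rotate(1, -90)): config: θ0=90°, θ1=90°, θ2=270°
no rival 2-sequence matches.

rotate(1, -90), rotate(1, -90)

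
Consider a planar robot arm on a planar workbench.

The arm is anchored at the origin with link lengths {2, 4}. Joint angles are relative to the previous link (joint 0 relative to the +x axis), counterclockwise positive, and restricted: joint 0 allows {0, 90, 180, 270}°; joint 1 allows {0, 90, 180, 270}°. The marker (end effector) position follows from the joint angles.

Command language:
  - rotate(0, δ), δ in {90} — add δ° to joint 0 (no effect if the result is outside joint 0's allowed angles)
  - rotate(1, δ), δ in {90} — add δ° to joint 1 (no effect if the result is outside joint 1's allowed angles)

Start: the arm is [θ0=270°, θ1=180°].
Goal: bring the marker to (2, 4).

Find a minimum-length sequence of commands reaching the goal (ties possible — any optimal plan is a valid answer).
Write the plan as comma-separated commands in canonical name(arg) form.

rotate(1, 90), rotate(1, 90), rotate(1, 90), rotate(0, 90)

start: [θ0=270°, θ1=180°]
[1] after rotate(1, 90): [θ0=270°, θ1=270°]
[2] after rotate(1, 90): [θ0=270°, θ1=0°]
[3] after rotate(1, 90): [θ0=270°, θ1=90°]
[4] after rotate(0, 90): [θ0=0°, θ1=90°]
no 3-step plan works, so 4 is optimal.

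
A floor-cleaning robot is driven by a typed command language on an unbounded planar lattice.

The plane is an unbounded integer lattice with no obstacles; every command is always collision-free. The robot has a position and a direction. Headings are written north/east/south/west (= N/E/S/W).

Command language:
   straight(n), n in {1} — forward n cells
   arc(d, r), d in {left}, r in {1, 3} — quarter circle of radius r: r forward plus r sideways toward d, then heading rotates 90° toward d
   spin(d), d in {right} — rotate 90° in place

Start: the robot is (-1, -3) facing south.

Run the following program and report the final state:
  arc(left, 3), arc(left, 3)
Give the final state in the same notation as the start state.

(5, -3) facing north

from: (-1, -3) facing south
[1] after arc(left, 3): (2, -6) facing east
[2] after arc(left, 3): (5, -3) facing north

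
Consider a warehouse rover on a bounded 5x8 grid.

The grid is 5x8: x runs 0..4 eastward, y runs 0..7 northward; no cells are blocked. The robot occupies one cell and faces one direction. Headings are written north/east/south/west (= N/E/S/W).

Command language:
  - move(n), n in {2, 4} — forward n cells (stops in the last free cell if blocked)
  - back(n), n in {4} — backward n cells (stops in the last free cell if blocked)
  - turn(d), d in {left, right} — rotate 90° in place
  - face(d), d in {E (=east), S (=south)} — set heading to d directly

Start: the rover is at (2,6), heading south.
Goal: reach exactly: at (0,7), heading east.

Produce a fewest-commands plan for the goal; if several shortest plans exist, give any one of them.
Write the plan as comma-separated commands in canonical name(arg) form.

begin: at (2,6), heading south
t=1 back(4) ⇒ at (2,7), heading south
t=2 turn(left) ⇒ at (2,7), heading east
t=3 back(4) ⇒ at (0,7), heading east
nothing shorter than 3 reaches the goal.

back(4), turn(left), back(4)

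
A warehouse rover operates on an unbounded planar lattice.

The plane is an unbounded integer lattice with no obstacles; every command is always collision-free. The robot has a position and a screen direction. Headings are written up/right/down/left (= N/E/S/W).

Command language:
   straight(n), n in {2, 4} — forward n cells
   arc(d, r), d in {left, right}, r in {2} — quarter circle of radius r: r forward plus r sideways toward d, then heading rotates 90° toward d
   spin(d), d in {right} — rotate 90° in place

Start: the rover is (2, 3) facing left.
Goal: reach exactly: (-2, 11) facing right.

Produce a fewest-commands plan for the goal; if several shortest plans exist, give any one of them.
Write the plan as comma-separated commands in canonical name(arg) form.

straight(4), arc(right, 2), straight(4), arc(right, 2)

from: (2, 3) facing left
t=1 straight(4) ⇒ (-2, 3) facing left
t=2 arc(right, 2) ⇒ (-4, 5) facing up
t=3 straight(4) ⇒ (-4, 9) facing up
t=4 arc(right, 2) ⇒ (-2, 11) facing right
minimal: 4 command(s), checked below 4.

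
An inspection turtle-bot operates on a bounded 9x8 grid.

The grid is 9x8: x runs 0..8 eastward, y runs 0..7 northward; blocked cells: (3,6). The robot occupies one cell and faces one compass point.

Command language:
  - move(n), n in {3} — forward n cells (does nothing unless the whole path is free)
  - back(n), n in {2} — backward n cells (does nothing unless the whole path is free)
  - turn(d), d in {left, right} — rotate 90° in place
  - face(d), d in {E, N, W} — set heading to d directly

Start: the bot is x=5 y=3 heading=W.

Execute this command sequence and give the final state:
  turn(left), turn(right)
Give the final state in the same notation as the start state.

begin: x=5 y=3 heading=W
step 1 (turn(left)): x=5 y=3 heading=S
step 2 (turn(right)): x=5 y=3 heading=W

x=5 y=3 heading=W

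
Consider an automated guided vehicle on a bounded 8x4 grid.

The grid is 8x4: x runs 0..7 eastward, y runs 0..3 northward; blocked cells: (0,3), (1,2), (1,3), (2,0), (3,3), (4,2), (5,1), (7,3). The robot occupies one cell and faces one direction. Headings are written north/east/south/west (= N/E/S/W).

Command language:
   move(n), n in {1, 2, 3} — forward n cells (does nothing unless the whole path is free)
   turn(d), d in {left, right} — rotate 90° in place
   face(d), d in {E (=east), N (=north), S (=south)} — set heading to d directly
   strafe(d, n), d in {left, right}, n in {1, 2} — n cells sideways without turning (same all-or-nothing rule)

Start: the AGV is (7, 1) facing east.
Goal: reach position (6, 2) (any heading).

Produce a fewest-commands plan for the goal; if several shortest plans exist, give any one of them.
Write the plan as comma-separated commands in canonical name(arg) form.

face(N), strafe(left, 1), move(1)

begin: (7, 1) facing east
t=1 face(N) ⇒ (7, 1) facing north
t=2 strafe(left, 1) ⇒ (6, 1) facing north
t=3 move(1) ⇒ (6, 2) facing north
shorter routes all fall short; 3 is best.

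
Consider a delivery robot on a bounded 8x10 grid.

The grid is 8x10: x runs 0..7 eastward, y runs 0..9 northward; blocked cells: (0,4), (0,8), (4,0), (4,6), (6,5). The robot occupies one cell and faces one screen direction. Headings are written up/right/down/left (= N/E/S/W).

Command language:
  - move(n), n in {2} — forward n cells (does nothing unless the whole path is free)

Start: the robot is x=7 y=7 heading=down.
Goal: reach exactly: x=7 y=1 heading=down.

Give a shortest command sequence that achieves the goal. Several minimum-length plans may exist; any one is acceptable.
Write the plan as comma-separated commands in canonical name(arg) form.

initial: x=7 y=7 heading=down
[1] after move(2): x=7 y=5 heading=down
[2] after move(2): x=7 y=3 heading=down
[3] after move(2): x=7 y=1 heading=down
minimal: 3 command(s), checked below 3.

move(2), move(2), move(2)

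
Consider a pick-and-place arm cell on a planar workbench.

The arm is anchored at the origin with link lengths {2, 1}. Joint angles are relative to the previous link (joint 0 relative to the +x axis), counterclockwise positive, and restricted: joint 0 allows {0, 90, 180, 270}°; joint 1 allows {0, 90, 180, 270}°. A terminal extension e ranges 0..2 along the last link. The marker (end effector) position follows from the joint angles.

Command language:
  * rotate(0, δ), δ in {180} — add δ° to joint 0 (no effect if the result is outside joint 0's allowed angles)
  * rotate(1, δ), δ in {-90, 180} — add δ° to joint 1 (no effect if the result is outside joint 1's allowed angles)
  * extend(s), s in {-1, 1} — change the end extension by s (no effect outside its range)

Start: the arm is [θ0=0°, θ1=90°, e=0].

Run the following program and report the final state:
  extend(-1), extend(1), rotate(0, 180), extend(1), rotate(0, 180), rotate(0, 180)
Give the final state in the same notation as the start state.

begin: [θ0=0°, θ1=90°, e=0]
step 1 (extend(-1)): [θ0=0°, θ1=90°, e=0]
step 2 (extend(1)): [θ0=0°, θ1=90°, e=1]
step 3 (rotate(0, 180)): [θ0=180°, θ1=90°, e=1]
step 4 (extend(1)): [θ0=180°, θ1=90°, e=2]
step 5 (rotate(0, 180)): [θ0=0°, θ1=90°, e=2]
step 6 (rotate(0, 180)): [θ0=180°, θ1=90°, e=2]

[θ0=180°, θ1=90°, e=2]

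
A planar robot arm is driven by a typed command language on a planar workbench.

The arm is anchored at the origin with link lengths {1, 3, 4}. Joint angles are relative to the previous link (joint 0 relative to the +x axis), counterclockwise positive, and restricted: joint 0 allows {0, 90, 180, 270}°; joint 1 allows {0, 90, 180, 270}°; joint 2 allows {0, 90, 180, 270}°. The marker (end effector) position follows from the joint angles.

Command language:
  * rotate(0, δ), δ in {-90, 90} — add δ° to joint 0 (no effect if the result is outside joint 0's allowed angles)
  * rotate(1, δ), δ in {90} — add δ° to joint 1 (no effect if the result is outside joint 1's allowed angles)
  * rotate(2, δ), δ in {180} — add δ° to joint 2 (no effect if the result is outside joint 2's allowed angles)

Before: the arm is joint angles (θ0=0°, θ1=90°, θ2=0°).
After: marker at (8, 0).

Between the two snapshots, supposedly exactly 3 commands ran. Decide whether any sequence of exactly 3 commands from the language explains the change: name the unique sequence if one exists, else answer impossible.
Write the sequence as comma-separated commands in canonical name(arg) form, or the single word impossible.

initial: joint angles (θ0=0°, θ1=90°, θ2=0°)
[1] after rotate(1, 90): joint angles (θ0=0°, θ1=180°, θ2=0°)
[2] after rotate(1, 90): joint angles (θ0=0°, θ1=270°, θ2=0°)
[3] after rotate(1, 90): joint angles (θ0=0°, θ1=0°, θ2=0°)
no rival 3-sequence matches.

rotate(1, 90), rotate(1, 90), rotate(1, 90)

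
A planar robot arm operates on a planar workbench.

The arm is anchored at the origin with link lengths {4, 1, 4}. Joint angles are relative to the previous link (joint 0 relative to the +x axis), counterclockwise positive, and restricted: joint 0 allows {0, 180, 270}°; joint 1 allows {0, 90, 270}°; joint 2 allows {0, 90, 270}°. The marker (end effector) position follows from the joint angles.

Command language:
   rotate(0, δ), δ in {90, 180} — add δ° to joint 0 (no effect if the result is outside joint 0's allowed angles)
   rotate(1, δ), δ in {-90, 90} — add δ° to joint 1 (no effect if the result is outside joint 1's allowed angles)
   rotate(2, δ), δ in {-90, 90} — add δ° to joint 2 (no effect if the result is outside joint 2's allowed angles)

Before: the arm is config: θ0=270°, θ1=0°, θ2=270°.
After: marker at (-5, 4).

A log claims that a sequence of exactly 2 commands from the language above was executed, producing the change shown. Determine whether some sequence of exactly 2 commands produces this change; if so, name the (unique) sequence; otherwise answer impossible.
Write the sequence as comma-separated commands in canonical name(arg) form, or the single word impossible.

rotate(0, 90), rotate(0, 180)

key: order matters: swapping rotate(0, 90) and rotate(0, 180) lands elsewhere
from: config: θ0=270°, θ1=0°, θ2=270°
[1] after rotate(0, 90): config: θ0=0°, θ1=0°, θ2=270°
[2] after rotate(0, 180): config: θ0=180°, θ1=0°, θ2=270°
uniquely the one of 36 2-step routes that fits.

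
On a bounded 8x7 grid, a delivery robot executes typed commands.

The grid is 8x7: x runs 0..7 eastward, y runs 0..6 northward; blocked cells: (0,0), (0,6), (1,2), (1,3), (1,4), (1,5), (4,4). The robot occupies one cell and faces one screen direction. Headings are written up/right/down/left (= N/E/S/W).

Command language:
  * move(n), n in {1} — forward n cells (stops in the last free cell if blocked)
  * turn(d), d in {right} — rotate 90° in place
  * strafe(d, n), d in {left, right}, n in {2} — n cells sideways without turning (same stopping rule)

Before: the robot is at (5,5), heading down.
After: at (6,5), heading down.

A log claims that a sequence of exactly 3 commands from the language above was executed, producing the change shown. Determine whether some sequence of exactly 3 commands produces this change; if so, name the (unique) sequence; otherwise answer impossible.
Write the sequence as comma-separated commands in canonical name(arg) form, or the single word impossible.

impossible

no 3-step route produces this change.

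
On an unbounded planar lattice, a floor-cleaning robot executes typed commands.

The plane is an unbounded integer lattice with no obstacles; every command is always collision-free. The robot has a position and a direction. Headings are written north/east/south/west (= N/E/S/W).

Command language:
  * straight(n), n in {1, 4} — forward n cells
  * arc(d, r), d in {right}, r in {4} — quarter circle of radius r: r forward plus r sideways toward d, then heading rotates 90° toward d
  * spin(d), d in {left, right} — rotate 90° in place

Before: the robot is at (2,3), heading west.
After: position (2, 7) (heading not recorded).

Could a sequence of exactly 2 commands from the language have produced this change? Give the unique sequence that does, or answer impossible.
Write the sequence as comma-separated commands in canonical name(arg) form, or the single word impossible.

spin(right), straight(4)

key: running straight(4) before spin(right) would end elsewhere — order is forced
start: at (2,3), heading west
t=1 spin(right) ⇒ at (2,3), heading north
t=2 straight(4) ⇒ at (2,7), heading north
all 25 alternatives checked — unique.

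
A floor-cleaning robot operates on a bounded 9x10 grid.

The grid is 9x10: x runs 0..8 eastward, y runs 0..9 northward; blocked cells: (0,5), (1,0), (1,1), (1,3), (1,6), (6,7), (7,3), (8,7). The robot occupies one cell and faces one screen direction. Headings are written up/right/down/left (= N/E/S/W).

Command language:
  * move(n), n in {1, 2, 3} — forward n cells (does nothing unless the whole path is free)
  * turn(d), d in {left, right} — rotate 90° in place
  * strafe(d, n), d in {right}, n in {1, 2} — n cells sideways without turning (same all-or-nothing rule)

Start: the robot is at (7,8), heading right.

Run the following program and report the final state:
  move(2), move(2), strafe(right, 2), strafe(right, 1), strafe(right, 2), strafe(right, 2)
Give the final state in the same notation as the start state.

from: at (7,8), heading right
step 1 (move(2)): at (7,8), heading right
step 2 (move(2)): at (7,8), heading right
step 3 (strafe(right, 2)): at (7,6), heading right
step 4 (strafe(right, 1)): at (7,5), heading right
step 5 (strafe(right, 2)): at (7,5), heading right
step 6 (strafe(right, 2)): at (7,5), heading right

at (7,5), heading right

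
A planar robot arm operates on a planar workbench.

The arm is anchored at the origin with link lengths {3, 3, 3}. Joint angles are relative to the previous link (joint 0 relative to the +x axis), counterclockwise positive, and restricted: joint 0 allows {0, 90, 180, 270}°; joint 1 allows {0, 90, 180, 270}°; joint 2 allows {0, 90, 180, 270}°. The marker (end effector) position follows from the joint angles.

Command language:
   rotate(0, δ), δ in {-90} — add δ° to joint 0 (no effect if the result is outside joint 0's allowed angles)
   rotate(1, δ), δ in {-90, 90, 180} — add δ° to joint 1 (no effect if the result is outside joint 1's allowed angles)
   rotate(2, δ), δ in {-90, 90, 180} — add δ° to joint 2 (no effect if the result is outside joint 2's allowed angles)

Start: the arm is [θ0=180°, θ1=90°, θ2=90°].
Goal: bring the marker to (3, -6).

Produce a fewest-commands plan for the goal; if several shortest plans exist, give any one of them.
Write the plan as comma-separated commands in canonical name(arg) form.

rotate(2, -90), rotate(0, -90), rotate(0, -90), rotate(1, 180)

begin: [θ0=180°, θ1=90°, θ2=90°]
1. rotate(2, -90) → [θ0=180°, θ1=90°, θ2=0°]
2. rotate(0, -90) → [θ0=90°, θ1=90°, θ2=0°]
3. rotate(0, -90) → [θ0=0°, θ1=90°, θ2=0°]
4. rotate(1, 180) → [θ0=0°, θ1=270°, θ2=0°]
nothing shorter than 4 reaches the goal.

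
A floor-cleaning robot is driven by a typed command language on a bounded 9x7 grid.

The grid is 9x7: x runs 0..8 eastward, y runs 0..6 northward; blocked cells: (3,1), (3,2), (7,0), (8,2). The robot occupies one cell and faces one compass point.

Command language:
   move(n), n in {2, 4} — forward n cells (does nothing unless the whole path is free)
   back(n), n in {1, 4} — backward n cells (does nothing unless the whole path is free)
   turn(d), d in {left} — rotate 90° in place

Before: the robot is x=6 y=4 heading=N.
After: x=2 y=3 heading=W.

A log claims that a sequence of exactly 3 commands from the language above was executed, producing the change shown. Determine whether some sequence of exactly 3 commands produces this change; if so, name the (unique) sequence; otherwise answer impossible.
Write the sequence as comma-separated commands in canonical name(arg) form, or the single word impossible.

key: order matters: swapping back(1) and move(4) lands elsewhere
from: x=6 y=4 heading=N
t=1 back(1) ⇒ x=6 y=3 heading=N
t=2 turn(left) ⇒ x=6 y=3 heading=W
t=3 move(4) ⇒ x=2 y=3 heading=W
all 125 alternatives checked — unique.

back(1), turn(left), move(4)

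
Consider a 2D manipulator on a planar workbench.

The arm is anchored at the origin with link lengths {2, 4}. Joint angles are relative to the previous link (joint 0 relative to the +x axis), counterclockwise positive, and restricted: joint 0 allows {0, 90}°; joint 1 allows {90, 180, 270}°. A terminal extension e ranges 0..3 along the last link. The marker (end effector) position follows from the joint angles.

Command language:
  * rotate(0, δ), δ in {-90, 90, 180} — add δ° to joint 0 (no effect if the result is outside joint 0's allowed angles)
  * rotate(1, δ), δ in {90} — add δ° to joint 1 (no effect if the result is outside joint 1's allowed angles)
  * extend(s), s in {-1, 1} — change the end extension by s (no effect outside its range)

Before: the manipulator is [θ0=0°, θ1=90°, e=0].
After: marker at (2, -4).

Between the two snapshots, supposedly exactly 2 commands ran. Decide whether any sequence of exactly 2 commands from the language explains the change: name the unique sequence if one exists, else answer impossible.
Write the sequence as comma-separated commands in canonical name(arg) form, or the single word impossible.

t0: [θ0=0°, θ1=90°, e=0]
1. rotate(1, 90) → [θ0=0°, θ1=180°, e=0]
2. rotate(1, 90) → [θ0=0°, θ1=270°, e=0]
no rival 2-sequence matches.

rotate(1, 90), rotate(1, 90)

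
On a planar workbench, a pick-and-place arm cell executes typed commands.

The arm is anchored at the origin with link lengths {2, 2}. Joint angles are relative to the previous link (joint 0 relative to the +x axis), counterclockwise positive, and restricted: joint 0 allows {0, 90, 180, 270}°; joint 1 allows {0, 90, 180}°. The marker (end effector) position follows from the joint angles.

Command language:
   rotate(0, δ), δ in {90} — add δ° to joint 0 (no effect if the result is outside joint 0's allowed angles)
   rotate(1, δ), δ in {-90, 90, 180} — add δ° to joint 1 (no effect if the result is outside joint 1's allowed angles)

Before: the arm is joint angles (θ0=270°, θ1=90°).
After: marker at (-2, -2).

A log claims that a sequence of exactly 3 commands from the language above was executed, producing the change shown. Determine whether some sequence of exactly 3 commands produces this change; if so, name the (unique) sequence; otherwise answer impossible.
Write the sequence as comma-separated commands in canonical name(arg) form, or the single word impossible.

rotate(0, 90), rotate(0, 90), rotate(0, 90)

initial: joint angles (θ0=270°, θ1=90°)
[1] after rotate(0, 90): joint angles (θ0=0°, θ1=90°)
[2] after rotate(0, 90): joint angles (θ0=90°, θ1=90°)
[3] after rotate(0, 90): joint angles (θ0=180°, θ1=90°)
all 64 alternatives checked — unique.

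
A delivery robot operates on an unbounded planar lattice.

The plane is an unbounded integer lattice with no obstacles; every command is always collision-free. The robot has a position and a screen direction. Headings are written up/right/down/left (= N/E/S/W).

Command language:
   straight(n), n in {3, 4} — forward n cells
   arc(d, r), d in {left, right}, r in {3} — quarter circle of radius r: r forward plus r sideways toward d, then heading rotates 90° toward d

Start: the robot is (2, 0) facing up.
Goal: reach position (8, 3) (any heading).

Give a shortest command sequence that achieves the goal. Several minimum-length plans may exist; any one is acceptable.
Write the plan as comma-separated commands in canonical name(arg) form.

arc(right, 3), straight(3)

start: (2, 0) facing up
[1] after arc(right, 3): (5, 3) facing right
[2] after straight(3): (8, 3) facing right
no 1-step plan works, so 2 is optimal.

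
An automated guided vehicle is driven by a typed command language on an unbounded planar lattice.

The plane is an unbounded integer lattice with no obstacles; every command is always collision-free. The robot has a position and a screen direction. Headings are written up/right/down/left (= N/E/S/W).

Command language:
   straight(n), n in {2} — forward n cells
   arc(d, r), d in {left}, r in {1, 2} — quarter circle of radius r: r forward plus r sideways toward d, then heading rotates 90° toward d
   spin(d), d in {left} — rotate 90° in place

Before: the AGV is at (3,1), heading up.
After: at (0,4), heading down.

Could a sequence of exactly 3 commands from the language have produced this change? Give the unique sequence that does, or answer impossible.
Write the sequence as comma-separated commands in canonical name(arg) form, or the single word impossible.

key: position moved to (0,4) AND the heading swung to S — translation plus rotation needed
t0: at (3,1), heading up
t=1 straight(2) ⇒ at (3,3), heading up
t=2 arc(left, 2) ⇒ at (1,5), heading left
t=3 arc(left, 1) ⇒ at (0,4), heading down
no other 3-command option fits: unique.

straight(2), arc(left, 2), arc(left, 1)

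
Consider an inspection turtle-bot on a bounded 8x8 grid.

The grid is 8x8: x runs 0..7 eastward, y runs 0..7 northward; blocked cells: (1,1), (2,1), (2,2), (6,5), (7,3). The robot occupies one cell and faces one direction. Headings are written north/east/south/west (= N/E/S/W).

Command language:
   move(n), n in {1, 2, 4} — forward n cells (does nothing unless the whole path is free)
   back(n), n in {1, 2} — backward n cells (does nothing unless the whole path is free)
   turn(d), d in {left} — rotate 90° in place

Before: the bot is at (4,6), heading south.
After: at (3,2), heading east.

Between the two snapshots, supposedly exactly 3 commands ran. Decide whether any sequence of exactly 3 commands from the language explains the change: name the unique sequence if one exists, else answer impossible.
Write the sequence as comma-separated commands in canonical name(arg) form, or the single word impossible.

key: order matters: swapping move(4) and back(1) lands elsewhere
begin: at (4,6), heading south
1. move(4) → at (4,2), heading south
2. turn(left) → at (4,2), heading east
3. back(1) → at (3,2), heading east
no other 3-command option fits: unique.

move(4), turn(left), back(1)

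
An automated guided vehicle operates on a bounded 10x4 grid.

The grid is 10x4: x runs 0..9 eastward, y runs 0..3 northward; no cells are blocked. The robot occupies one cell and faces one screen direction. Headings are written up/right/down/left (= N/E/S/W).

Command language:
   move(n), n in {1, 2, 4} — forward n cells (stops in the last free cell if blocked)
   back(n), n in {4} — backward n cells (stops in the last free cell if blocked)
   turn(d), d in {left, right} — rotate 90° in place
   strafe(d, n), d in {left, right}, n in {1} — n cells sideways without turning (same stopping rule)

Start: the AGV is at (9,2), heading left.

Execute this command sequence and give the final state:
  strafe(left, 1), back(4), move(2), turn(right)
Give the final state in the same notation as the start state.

begin: at (9,2), heading left
1. strafe(left, 1) → at (9,1), heading left
2. back(4) → at (9,1), heading left
3. move(2) → at (7,1), heading left
4. turn(right) → at (7,1), heading up

at (7,1), heading up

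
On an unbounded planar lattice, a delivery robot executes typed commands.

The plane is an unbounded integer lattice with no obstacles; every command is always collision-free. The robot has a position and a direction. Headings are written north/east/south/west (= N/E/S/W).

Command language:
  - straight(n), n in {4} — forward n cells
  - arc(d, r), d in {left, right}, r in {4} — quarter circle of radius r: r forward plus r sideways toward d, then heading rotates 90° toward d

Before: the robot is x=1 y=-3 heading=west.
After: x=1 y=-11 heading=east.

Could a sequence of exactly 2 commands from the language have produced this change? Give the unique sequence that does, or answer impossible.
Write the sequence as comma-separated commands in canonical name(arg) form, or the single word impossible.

key: cell and facing (now E) both changed — the 2 commands mix motion and turning
start: x=1 y=-3 heading=west
t=1 arc(left, 4) ⇒ x=-3 y=-7 heading=south
t=2 arc(left, 4) ⇒ x=1 y=-11 heading=east
uniquely the one of 9 2-step routes that fits.

arc(left, 4), arc(left, 4)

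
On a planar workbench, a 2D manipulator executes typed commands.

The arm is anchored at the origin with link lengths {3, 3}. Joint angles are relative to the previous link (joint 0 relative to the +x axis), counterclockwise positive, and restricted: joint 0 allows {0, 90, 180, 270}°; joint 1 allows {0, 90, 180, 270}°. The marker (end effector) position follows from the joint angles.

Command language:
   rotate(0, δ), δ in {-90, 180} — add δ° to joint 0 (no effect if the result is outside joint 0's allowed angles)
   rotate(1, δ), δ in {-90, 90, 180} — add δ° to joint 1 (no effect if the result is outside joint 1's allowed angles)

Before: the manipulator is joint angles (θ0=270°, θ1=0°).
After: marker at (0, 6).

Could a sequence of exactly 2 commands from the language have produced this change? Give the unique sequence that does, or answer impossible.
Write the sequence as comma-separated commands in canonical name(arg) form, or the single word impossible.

rotate(0, -90), rotate(0, -90)

start: joint angles (θ0=270°, θ1=0°)
[1] after rotate(0, -90): joint angles (θ0=180°, θ1=0°)
[2] after rotate(0, -90): joint angles (θ0=90°, θ1=0°)
uniquely the one of 25 2-step routes that fits.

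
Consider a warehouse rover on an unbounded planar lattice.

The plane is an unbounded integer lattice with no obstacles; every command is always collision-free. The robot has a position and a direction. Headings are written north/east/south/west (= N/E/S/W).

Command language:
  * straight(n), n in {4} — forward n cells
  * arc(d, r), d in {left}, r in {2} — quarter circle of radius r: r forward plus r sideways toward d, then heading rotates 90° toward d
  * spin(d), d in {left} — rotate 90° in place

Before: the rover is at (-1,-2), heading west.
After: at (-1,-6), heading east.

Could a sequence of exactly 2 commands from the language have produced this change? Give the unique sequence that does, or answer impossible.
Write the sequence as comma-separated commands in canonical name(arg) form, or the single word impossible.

key: position moved to (-1,-6) AND the heading swung to E — translation plus rotation needed
begin: at (-1,-2), heading west
[1] after arc(left, 2): at (-3,-4), heading south
[2] after arc(left, 2): at (-1,-6), heading east
no other 2-command option fits: unique.

arc(left, 2), arc(left, 2)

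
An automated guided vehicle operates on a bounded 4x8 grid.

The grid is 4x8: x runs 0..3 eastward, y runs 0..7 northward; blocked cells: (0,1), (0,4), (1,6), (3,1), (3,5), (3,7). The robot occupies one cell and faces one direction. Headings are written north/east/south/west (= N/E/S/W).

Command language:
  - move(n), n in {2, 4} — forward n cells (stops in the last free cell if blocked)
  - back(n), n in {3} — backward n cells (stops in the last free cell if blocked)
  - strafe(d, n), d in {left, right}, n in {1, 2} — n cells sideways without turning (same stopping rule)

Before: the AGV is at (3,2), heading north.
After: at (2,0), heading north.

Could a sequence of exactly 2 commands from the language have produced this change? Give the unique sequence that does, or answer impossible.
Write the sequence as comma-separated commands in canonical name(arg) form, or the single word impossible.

key: back(3) runs into the grid edge before its full distance
start: at (3,2), heading north
[1] after strafe(left, 1): at (2,2), heading north
[2] after back(3): at (2,0), heading north
no other 2-command option fits: unique.

strafe(left, 1), back(3)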